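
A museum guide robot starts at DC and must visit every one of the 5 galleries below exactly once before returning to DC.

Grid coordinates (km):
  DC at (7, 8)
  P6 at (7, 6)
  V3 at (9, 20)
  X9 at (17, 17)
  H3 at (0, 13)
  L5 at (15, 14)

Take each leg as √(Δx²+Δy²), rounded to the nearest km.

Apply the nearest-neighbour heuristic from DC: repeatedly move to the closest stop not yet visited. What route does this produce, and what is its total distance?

48 km along DC → P6 → H3 → V3 → L5 → X9 → DC.

From DC: distances to unvisited — P6=2, H3=9, L5=10, V3=12, X9=13. Nearest is P6 (2).
From P6: distances to unvisited — H3=10, L5=11, V3=14, X9=15. Nearest is H3 (10).
From H3: distances to unvisited — V3=11, L5=15, X9=17. Nearest is V3 (11).
From V3: distances to unvisited — L5=8, X9=9. Nearest is L5 (8).
From L5: distances to unvisited — X9=4. Nearest is X9 (4).
Return X9→DC: 13.
Total = 2 + 10 + 11 + 8 + 4 + 13 = 48.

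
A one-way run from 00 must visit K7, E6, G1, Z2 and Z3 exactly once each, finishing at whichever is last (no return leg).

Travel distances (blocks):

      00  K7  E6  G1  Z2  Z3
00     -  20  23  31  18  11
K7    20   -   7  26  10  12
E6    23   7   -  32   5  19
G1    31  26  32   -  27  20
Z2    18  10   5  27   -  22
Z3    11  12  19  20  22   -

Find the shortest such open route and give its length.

Minimum one-way distance = 62 blocks.

There are 5! = 120 possible orderings.
00 → K7 → E6 → G1 → Z2 → Z3: 20+7+32+27+22 = 108
00 → K7 → E6 → G1 → Z3 → Z2: 20+7+32+20+22 = 101
00 → K7 → E6 → Z2 → G1 → Z3: 20+7+5+27+20 = 79
00 → K7 → E6 → Z2 → Z3 → G1: 20+7+5+22+20 = 74
00 → K7 → E6 → Z3 → G1 → Z2: 20+7+19+20+27 = 93
00 → K7 → E6 → Z3 → Z2 → G1: 20+7+19+22+27 = 95
00 → K7 → G1 → E6 → Z2 → Z3: 20+26+32+5+22 = 105
00 → K7 → G1 → E6 → Z3 → Z2: 20+26+32+19+22 = 119
00 → K7 → G1 → Z2 → E6 → Z3: 20+26+27+5+19 = 97
00 → K7 → G1 → Z2 → Z3 → E6: 20+26+27+22+19 = 114
00 → K7 → G1 → Z3 → E6 → Z2: 20+26+20+19+5 = 90
00 → K7 → G1 → Z3 → Z2 → E6: 20+26+20+22+5 = 93
00 → K7 → Z2 → E6 → G1 → Z3: 20+10+5+32+20 = 87
00 → K7 → Z2 → E6 → Z3 → G1: 20+10+5+19+20 = 74
… (106 more)
00 → Z2 → E6 → K7 → Z3 → G1: 18+5+7+12+20 = 62  ← best
The minimum is 62.
One shortest path: 00 → Z2 → E6 → K7 → Z3 → G1.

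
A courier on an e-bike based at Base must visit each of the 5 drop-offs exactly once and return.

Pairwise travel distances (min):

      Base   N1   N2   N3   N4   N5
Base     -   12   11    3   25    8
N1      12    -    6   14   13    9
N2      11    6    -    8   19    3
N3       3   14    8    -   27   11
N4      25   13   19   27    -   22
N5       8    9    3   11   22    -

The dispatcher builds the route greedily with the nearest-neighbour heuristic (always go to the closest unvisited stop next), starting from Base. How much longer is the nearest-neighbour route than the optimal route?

Base: N3=3, N5=8, N2=11, N1=12, N4=25 ⇒ N3
N3: N2=8, N5=11, N1=14, N4=27 ⇒ N2
N2: N5=3, N1=6, N4=19 ⇒ N5
N5: N1=9, N4=22 ⇒ N1
N1: N4=13 ⇒ N4
NN route Base → N3 → N2 → N5 → N1 → N4 → Base costs 61.
Optimal: Base → N3 → N1 → N4 → N2 → N5 → Base costs 60 (by enumerating all 60 distinct tours).
Excess = 61 − 60 = 1.

The nearest-neighbour route is 1 min longer than optimal.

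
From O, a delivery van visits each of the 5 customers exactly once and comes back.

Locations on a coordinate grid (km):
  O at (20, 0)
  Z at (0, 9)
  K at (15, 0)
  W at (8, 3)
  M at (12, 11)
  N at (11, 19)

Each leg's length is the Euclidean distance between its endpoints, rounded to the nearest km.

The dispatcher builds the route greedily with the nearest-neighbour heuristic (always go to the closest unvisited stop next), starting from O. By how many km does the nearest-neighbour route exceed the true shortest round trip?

O: K=5, W=12, M=14, N=21, Z=22 ⇒ K
K: W=8, M=11, Z=17, N=19 ⇒ W
W: M=9, Z=10, N=16 ⇒ M
M: N=8, Z=12 ⇒ N
N: Z=15 ⇒ Z
NN route O → K → W → M → N → Z → O costs 67.
Optimal: O → K → W → Z → N → M → O costs 60 (by enumerating all 60 distinct tours).
Excess = 67 − 60 = 7.

7 km longer than the optimal tour.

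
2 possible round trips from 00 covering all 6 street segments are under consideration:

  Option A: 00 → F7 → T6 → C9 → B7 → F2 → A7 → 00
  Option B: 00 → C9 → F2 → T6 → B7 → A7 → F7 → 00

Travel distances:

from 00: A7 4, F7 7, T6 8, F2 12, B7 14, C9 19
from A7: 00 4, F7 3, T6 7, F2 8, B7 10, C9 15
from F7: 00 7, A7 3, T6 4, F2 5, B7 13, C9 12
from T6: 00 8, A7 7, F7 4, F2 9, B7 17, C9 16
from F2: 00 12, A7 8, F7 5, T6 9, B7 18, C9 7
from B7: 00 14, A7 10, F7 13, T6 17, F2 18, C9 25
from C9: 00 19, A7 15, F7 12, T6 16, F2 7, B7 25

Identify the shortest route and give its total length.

Shortest is Option B, total 72.

Option A: 7 + 4 + 16 + 25 + 18 + 8 + 4 = 82
Option B: 19 + 7 + 9 + 17 + 10 + 3 + 7 = 72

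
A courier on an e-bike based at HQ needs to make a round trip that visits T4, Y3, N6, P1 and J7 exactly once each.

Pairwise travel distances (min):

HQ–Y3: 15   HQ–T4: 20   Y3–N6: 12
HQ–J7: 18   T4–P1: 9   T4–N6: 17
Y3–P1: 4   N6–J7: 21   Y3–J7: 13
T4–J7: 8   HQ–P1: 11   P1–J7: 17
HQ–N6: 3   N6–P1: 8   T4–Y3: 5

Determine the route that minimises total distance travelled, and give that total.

With 5 stops there are 5!/2 = 60 distinct round trips (a route and its reverse cost the same).
HQ→T4→Y3→N6→P1→J7→HQ: 20+5+12+8+17+18 = 80
HQ→T4→Y3→N6→J7→P1→HQ: 20+5+12+21+17+11 = 86
HQ→T4→Y3→P1→N6→J7→HQ: 20+5+4+8+21+18 = 76
HQ→T4→Y3→P1→J7→N6→HQ: 20+5+4+17+21+3 = 70
HQ→T4→Y3→J7→N6→P1→HQ: 20+5+13+21+8+11 = 78
HQ→T4→Y3→J7→P1→N6→HQ: 20+5+13+17+8+3 = 66
HQ→T4→N6→Y3→P1→J7→HQ: 20+17+12+4+17+18 = 88
HQ→T4→N6→Y3→J7→P1→HQ: 20+17+12+13+17+11 = 90
HQ→T4→N6→P1→Y3→J7→HQ: 20+17+8+4+13+18 = 80
HQ→T4→N6→P1→J7→Y3→HQ: 20+17+8+17+13+15 = 90
HQ→T4→N6→J7→Y3→P1→HQ: 20+17+21+13+4+11 = 86
HQ→T4→N6→J7→P1→Y3→HQ: 20+17+21+17+4+15 = 94
HQ→T4→P1→Y3→N6→J7→HQ: 20+9+4+12+21+18 = 84
HQ→T4→P1→Y3→J7→N6→HQ: 20+9+4+13+21+3 = 70
… (46 more)
HQ→N6→P1→Y3→T4→J7→HQ: 3+8+4+5+8+18 = 46  ← best
The minimum is 46.
One optimal route: HQ → N6 → P1 → Y3 → T4 → J7 → HQ (or its reverse).

Shortest round trip = 46 min.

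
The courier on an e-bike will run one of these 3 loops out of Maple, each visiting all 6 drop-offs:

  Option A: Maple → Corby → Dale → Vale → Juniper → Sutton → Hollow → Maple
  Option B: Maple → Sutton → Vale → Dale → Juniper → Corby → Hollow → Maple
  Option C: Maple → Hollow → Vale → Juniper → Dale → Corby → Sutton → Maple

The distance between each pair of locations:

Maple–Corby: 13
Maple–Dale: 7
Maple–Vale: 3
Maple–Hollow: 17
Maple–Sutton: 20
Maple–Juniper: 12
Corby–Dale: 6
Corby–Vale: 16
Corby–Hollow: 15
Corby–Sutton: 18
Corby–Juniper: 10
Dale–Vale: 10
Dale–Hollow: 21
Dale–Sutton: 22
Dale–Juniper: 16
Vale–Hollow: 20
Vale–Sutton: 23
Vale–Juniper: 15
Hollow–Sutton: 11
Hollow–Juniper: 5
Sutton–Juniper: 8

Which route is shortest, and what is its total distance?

80 — Option A is the shortest.

Option A: 13 + 6 + 10 + 15 + 8 + 11 + 17 = 80
Option B: 20 + 23 + 10 + 16 + 10 + 15 + 17 = 111
Option C: 17 + 20 + 15 + 16 + 6 + 18 + 20 = 112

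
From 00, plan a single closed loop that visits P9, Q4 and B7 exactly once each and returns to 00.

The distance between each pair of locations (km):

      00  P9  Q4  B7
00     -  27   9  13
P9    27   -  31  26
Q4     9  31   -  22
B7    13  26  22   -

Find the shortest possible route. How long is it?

00 - P9 - Q4 - B7 - 00: 27+31+22+13 = 93
00 - P9 - B7 - Q4 - 00: 27+26+22+9 = 84
00 - Q4 - P9 - B7 - 00: 9+31+26+13 = 79
The minimum is 79.
One optimal route: 00 → Q4 → P9 → B7 → 00 (or its reverse).

79 km — the shortest possible round trip.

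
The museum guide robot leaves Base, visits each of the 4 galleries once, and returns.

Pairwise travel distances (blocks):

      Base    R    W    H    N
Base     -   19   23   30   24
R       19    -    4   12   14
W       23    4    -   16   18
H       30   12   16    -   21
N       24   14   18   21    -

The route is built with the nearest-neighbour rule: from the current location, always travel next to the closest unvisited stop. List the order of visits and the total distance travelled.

At Base the remaining stops are R 19, W 23, N 24, H 30; go to R.
At R the remaining stops are W 4, H 12, N 14; go to W.
At W the remaining stops are H 16, N 18; go to H.
At H the remaining stops are N 21; go to N.
Return N→Base: 24.
Total = 19 + 4 + 16 + 21 + 24 = 84.

84 blocks along Base → R → W → H → N → Base.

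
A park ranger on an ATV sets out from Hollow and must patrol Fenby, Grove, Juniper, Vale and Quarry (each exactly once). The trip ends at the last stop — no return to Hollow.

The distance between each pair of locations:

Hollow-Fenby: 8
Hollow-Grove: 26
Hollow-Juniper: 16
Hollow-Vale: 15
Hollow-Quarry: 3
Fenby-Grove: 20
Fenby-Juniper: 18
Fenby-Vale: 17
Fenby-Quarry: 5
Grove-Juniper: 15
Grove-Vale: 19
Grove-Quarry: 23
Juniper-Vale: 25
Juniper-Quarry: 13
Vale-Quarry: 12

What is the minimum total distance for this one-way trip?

There are 5! = 120 possible orderings.
Hollow→Fenby→Grove→Juniper→Vale→Quarry: 8+20+15+25+12 = 80
Hollow→Fenby→Grove→Juniper→Quarry→Vale: 8+20+15+13+12 = 68
Hollow→Fenby→Grove→Vale→Juniper→Quarry: 8+20+19+25+13 = 85
Hollow→Fenby→Grove→Vale→Quarry→Juniper: 8+20+19+12+13 = 72
Hollow→Fenby→Grove→Quarry→Juniper→Vale: 8+20+23+13+25 = 89
Hollow→Fenby→Grove→Quarry→Vale→Juniper: 8+20+23+12+25 = 88
Hollow→Fenby→Juniper→Grove→Vale→Quarry: 8+18+15+19+12 = 72
Hollow→Fenby→Juniper→Grove→Quarry→Vale: 8+18+15+23+12 = 76
Hollow→Fenby→Juniper→Vale→Grove→Quarry: 8+18+25+19+23 = 93
Hollow→Fenby→Juniper→Vale→Quarry→Grove: 8+18+25+12+23 = 86
Hollow→Fenby→Juniper→Quarry→Grove→Vale: 8+18+13+23+19 = 81
Hollow→Fenby→Juniper→Quarry→Vale→Grove: 8+18+13+12+19 = 70
Hollow→Fenby→Vale→Grove→Juniper→Quarry: 8+17+19+15+13 = 72
Hollow→Fenby→Vale→Grove→Quarry→Juniper: 8+17+19+23+13 = 80
… (106 more)
Hollow→Fenby→Quarry→Vale→Grove→Juniper: 8+5+12+19+15 = 59  ← best
The minimum is 59.
One shortest path: Hollow → Fenby → Quarry → Vale → Grove → Juniper.

Minimum one-way distance = 59.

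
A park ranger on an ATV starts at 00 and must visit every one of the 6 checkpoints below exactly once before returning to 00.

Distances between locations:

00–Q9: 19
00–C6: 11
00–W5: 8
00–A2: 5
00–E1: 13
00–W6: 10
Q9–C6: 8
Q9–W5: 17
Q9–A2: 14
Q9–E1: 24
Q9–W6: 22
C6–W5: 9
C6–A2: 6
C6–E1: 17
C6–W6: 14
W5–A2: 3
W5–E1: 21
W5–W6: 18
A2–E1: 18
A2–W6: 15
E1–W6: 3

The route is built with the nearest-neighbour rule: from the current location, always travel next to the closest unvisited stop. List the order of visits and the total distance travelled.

From 00: distances to unvisited — A2=5, W5=8, W6=10, C6=11, E1=13, Q9=19. Nearest is A2 (5).
From A2: distances to unvisited — W5=3, C6=6, Q9=14, W6=15, E1=18. Nearest is W5 (3).
From W5: distances to unvisited — C6=9, Q9=17, W6=18, E1=21. Nearest is C6 (9).
From C6: distances to unvisited — Q9=8, W6=14, E1=17. Nearest is Q9 (8).
From Q9: distances to unvisited — W6=22, E1=24. Nearest is W6 (22).
From W6: distances to unvisited — E1=3. Nearest is E1 (3).
Return E1→00: 13.
Total = 5 + 3 + 9 + 8 + 22 + 3 + 13 = 63.

Total distance 63 via the nearest-neighbour route 00 → A2 → W5 → C6 → Q9 → W6 → E1 → 00.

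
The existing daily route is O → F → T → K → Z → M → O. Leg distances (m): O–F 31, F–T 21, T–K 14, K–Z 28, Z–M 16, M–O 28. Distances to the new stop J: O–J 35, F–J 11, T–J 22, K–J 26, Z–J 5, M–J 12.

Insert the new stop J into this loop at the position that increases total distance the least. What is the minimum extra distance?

Insertion cost between consecutive stops i–j is d(i,J) + d(J,j) − d(i,j):
  between O and F: 35 + 11 − 31 = 15
  between F and T: 11 + 22 − 21 = 12
  between T and K: 22 + 26 − 14 = 34
  between K and Z: 26 + 5 − 28 = 3
  between Z and M: 5 + 12 − 16 = 1
  between M and O: 12 + 35 − 28 = 19
Cheapest insertion is between Z and M, adding 1.
New total = 138 + 1 = 139.

Adding 1 m by placing J on the Z–M leg.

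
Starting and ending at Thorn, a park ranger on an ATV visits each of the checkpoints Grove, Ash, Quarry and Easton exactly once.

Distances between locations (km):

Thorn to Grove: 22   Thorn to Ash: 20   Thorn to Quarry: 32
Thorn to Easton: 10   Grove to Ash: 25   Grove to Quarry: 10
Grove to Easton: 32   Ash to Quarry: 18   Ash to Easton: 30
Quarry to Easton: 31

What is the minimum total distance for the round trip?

Shortest round trip = 90 km.

There are 12 distinct closed tours to check (reversals are equivalent).
Thorn - Grove - Ash - Quarry - Easton - Thorn: 22+25+18+31+10 = 106
Thorn - Grove - Ash - Easton - Quarry - Thorn: 22+25+30+31+32 = 140
Thorn - Grove - Quarry - Ash - Easton - Thorn: 22+10+18+30+10 = 90
Thorn - Grove - Quarry - Easton - Ash - Thorn: 22+10+31+30+20 = 113
Thorn - Grove - Easton - Ash - Quarry - Thorn: 22+32+30+18+32 = 134
Thorn - Grove - Easton - Quarry - Ash - Thorn: 22+32+31+18+20 = 123
Thorn - Ash - Grove - Quarry - Easton - Thorn: 20+25+10+31+10 = 96
Thorn - Ash - Grove - Easton - Quarry - Thorn: 20+25+32+31+32 = 140
Thorn - Ash - Quarry - Grove - Easton - Thorn: 20+18+10+32+10 = 90
Thorn - Ash - Easton - Grove - Quarry - Thorn: 20+30+32+10+32 = 124
Thorn - Quarry - Grove - Ash - Easton - Thorn: 32+10+25+30+10 = 107
Thorn - Quarry - Ash - Grove - Easton - Thorn: 32+18+25+32+10 = 117
The minimum is 90.
One optimal route: Thorn → Grove → Quarry → Ash → Easton → Thorn (or its reverse).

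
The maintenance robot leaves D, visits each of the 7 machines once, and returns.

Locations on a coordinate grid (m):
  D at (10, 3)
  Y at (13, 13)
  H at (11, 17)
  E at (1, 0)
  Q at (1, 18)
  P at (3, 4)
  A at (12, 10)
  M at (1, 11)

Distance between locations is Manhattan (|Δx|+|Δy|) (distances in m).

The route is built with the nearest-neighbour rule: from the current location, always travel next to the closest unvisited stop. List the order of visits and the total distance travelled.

D → [P:8 / A:9 / E:12 / Y:13 / H:15 / M:17 / Q:24] → P (8)
P → [E:6 / M:9 / A:15 / Q:16 / Y:19 / H:21] → E (6)
E → [M:11 / Q:18 / A:21 / Y:25 / H:27] → M (11)
M → [Q:7 / A:12 / Y:14 / H:16] → Q (7)
Q → [H:11 / Y:17 / A:19] → H (11)
H → [Y:6 / A:8] → Y (6)
Y → [A:4] → A (4)
Return A→D: 9.
Total = 8 + 6 + 11 + 7 + 11 + 6 + 4 + 9 = 62.

Nearest-neighbour total = 62 m; route D → P → E → M → Q → H → Y → A → D.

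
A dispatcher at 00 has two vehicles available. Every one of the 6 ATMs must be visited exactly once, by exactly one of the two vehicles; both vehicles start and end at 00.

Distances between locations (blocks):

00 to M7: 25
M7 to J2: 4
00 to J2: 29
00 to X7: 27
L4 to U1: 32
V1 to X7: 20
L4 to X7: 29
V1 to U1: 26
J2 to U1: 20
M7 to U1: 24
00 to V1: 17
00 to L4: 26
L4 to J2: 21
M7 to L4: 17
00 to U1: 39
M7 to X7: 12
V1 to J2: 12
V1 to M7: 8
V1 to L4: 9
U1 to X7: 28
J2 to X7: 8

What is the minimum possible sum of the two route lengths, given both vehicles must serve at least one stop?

154 blocks — the smallest possible combined total.

Check every non-empty split of the stops between the two vehicles; for each half take its own optimal tour:
  {V1} + {M7, L4, J2, U1, X7}: 34 + 121 = 155
  {M7} + {V1, L4, J2, U1, X7}: 50 + 113 = 163
  {V1, M7} + {L4, J2, U1, X7}: 50 + 113 = 163
  {L4} + {V1, M7, J2, U1, X7}: 52 + 104 = 156
  {V1, L4} + {M7, J2, U1, X7}: 52 + 102 = 154
  {M7, L4} + {V1, J2, U1, X7}: 68 + 98 = 166
  … (31 splits in total)
Best: vehicle 1 00 → V1 → L4 → 00 = 52; vehicle 2 00 → U1 → M7 → J2 → X7 → 00 = 102; combined 154.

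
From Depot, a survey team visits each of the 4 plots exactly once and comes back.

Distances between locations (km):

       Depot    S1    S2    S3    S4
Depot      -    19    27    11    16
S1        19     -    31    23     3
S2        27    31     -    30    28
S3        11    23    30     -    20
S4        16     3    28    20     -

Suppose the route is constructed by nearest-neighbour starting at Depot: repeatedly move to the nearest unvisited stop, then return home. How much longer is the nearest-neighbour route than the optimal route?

1 km longer than the optimal tour.

Depot: S3=11, S4=16, S1=19, S2=27 ⇒ S3
S3: S4=20, S1=23, S2=30 ⇒ S4
S4: S1=3, S2=28 ⇒ S1
S1: S2=31 ⇒ S2
NN route Depot → S3 → S4 → S1 → S2 → Depot costs 92.
Optimal: Depot → S1 → S4 → S2 → S3 → Depot costs 91 (by enumerating all 12 distinct tours).
Excess = 92 − 91 = 1.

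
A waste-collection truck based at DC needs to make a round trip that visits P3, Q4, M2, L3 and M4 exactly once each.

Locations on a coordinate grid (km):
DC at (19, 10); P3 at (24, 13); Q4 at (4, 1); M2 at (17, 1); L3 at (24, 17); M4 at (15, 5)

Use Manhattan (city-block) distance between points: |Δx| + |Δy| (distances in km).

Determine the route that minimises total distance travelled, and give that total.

DC-P3-Q4-M2-L3-M4-DC: 8+32+13+23+21+9 = 106
DC-P3-Q4-M2-M4-L3-DC: 8+32+13+6+21+12 = 92
DC-P3-Q4-L3-M2-M4-DC: 8+32+36+23+6+9 = 114
DC-P3-Q4-L3-M4-M2-DC: 8+32+36+21+6+11 = 114
DC-P3-Q4-M4-M2-L3-DC: 8+32+15+6+23+12 = 96
DC-P3-Q4-M4-L3-M2-DC: 8+32+15+21+23+11 = 110
DC-P3-M2-Q4-L3-M4-DC: 8+19+13+36+21+9 = 106
DC-P3-M2-Q4-M4-L3-DC: 8+19+13+15+21+12 = 88
DC-P3-M2-L3-Q4-M4-DC: 8+19+23+36+15+9 = 110
DC-P3-M2-L3-M4-Q4-DC: 8+19+23+21+15+24 = 110
DC-P3-M2-M4-Q4-L3-DC: 8+19+6+15+36+12 = 96
DC-P3-M2-M4-L3-Q4-DC: 8+19+6+21+36+24 = 114
DC-P3-L3-Q4-M2-M4-DC: 8+4+36+13+6+9 = 76
DC-P3-L3-Q4-M4-M2-DC: 8+4+36+15+6+11 = 80
… (46 more)
DC-P3-L3-M2-Q4-M4-DC: 8+4+23+13+15+9 = 72  ← best
The minimum is 72.
One optimal route: DC → P3 → L3 → M2 → Q4 → M4 → DC (or its reverse).

72 km — the shortest possible round trip.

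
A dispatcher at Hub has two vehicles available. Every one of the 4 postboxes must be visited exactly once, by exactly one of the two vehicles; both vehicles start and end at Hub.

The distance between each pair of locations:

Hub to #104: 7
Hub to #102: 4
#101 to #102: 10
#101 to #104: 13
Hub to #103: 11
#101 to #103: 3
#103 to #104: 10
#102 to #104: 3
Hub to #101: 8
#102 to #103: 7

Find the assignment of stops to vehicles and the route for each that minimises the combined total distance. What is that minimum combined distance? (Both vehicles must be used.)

Check every non-empty split of the stops between the two vehicles; for each half take its own optimal tour:
  {#101} + {#102, #103, #104}: 16 + 28 = 44
  {#102} + {#101, #103, #104}: 8 + 28 = 36
  {#101, #102} + {#103, #104}: 22 + 28 = 50
  {#103} + {#101, #102, #104}: 22 + 28 = 50
  {#101, #103} + {#102, #104}: 22 + 14 = 36
  {#102, #103} + {#101, #104}: 22 + 28 = 50
  … (7 splits in total)
Best: vehicle 1 Hub → #102 → Hub = 8; vehicle 2 Hub → #101 → #103 → #104 → Hub = 28; combined 36.

36 — the smallest possible combined total.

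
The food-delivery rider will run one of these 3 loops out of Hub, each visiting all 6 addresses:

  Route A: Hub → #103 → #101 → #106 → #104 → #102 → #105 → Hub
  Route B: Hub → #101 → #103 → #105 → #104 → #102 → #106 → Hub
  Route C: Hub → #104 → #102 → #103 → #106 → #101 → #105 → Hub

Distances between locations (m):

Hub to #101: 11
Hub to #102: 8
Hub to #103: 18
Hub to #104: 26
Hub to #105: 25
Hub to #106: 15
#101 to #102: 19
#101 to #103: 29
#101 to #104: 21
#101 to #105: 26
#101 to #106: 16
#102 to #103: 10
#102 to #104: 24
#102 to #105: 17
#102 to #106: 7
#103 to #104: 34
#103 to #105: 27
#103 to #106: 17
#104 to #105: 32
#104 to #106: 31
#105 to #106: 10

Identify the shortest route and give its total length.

Route A: 18 + 29 + 16 + 31 + 24 + 17 + 25 = 160
Route B: 11 + 29 + 27 + 32 + 24 + 7 + 15 = 145
Route C: 26 + 24 + 10 + 17 + 16 + 26 + 25 = 144

Shortest is Route C, total 144 m.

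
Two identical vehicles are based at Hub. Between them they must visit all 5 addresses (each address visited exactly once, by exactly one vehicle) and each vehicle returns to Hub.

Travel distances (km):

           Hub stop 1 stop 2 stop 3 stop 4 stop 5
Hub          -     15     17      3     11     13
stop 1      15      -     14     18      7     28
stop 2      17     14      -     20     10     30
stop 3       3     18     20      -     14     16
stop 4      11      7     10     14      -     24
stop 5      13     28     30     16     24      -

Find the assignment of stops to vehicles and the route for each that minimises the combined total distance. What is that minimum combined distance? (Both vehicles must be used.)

Check every non-empty split of the stops between the two vehicles; for each half take its own optimal tour:
  {stop 1} + {stop 2, stop 3, stop 4, stop 5}: 30 + 70 = 100
  {stop 2} + {stop 1, stop 3, stop 4, stop 5}: 34 + 65 = 99
  {stop 1, stop 2} + {stop 3, stop 4, stop 5}: 46 + 54 = 100
  {stop 3} + {stop 1, stop 2, stop 4, stop 5}: 6 + 75 = 81
  {stop 1, stop 3} + {stop 2, stop 4, stop 5}: 36 + 64 = 100
  {stop 2, stop 3} + {stop 1, stop 4, stop 5}: 40 + 59 = 99
  … (15 splits in total)
Best: vehicle 1 Hub → stop 3 → Hub = 6; vehicle 2 Hub → stop 1 → stop 4 → stop 2 → stop 5 → Hub = 75; combined 81.

Minimum combined distance: 81 km.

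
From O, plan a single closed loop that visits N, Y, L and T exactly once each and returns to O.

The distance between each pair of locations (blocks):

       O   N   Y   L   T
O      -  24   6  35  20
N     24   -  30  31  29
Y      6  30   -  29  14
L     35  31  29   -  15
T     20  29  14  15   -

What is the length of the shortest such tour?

Minimum total distance: 90 blocks.

O→N→Y→L→T→O: 24+30+29+15+20 = 118
O→N→Y→T→L→O: 24+30+14+15+35 = 118
O→N→L→Y→T→O: 24+31+29+14+20 = 118
O→N→L→T→Y→O: 24+31+15+14+6 = 90
O→N→T→Y→L→O: 24+29+14+29+35 = 131
O→N→T→L→Y→O: 24+29+15+29+6 = 103
O→Y→N→L→T→O: 6+30+31+15+20 = 102
O→Y→N→T→L→O: 6+30+29+15+35 = 115
O→Y→L→N→T→O: 6+29+31+29+20 = 115
O→Y→T→N→L→O: 6+14+29+31+35 = 115
O→L→N→Y→T→O: 35+31+30+14+20 = 130
O→L→Y→N→T→O: 35+29+30+29+20 = 143
The minimum is 90.
One optimal route: O → N → L → T → Y → O (or its reverse).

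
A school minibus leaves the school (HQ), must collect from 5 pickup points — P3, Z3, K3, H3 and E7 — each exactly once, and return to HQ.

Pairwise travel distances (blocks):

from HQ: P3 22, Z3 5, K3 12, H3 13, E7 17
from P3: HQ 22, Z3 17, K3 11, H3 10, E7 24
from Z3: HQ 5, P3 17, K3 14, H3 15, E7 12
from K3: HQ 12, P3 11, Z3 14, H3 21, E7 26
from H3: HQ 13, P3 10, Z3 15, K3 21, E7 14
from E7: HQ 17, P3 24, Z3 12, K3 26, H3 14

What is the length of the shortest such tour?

HQ→P3→Z3→K3→H3→E7→HQ: 22+17+14+21+14+17 = 105
HQ→P3→Z3→K3→E7→H3→HQ: 22+17+14+26+14+13 = 106
HQ→P3→Z3→H3→K3→E7→HQ: 22+17+15+21+26+17 = 118
HQ→P3→Z3→H3→E7→K3→HQ: 22+17+15+14+26+12 = 106
HQ→P3→Z3→E7→K3→H3→HQ: 22+17+12+26+21+13 = 111
HQ→P3→Z3→E7→H3→K3→HQ: 22+17+12+14+21+12 = 98
HQ→P3→K3→Z3→H3→E7→HQ: 22+11+14+15+14+17 = 93
HQ→P3→K3→Z3→E7→H3→HQ: 22+11+14+12+14+13 = 86
HQ→P3→K3→H3→Z3→E7→HQ: 22+11+21+15+12+17 = 98
HQ→P3→K3→H3→E7→Z3→HQ: 22+11+21+14+12+5 = 85
HQ→P3→K3→E7→Z3→H3→HQ: 22+11+26+12+15+13 = 99
HQ→P3→K3→E7→H3→Z3→HQ: 22+11+26+14+15+5 = 93
HQ→P3→H3→Z3→K3→E7→HQ: 22+10+15+14+26+17 = 104
HQ→P3→H3→Z3→E7→K3→HQ: 22+10+15+12+26+12 = 97
… (46 more)
HQ→Z3→E7→H3→P3→K3→HQ: 5+12+14+10+11+12 = 64  ← best
The minimum is 64.
One optimal route: HQ → Z3 → E7 → H3 → P3 → K3 → HQ (or its reverse).

Shortest round trip = 64 blocks.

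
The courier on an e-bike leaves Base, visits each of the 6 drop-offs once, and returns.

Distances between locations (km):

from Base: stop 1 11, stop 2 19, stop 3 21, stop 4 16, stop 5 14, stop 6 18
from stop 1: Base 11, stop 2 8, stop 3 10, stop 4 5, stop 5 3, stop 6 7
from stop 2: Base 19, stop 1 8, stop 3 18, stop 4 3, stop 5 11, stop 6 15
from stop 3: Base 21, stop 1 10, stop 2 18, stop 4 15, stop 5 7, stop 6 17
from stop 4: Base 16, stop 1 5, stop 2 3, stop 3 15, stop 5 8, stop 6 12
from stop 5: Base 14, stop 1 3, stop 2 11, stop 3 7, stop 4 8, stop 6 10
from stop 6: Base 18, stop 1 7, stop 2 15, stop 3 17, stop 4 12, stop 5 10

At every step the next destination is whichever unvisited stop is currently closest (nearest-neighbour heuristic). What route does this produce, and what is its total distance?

At Base the remaining stops are stop 1 11, stop 5 14, stop 4 16, stop 6 18, stop 2 19, stop 3 21; go to stop 1.
At stop 1 the remaining stops are stop 5 3, stop 4 5, stop 6 7, stop 2 8, stop 3 10; go to stop 5.
At stop 5 the remaining stops are stop 3 7, stop 4 8, stop 6 10, stop 2 11; go to stop 3.
At stop 3 the remaining stops are stop 4 15, stop 6 17, stop 2 18; go to stop 4.
At stop 4 the remaining stops are stop 2 3, stop 6 12; go to stop 2.
At stop 2 the remaining stops are stop 6 15; go to stop 6.
Return stop 6→Base: 18.
Total = 11 + 3 + 7 + 15 + 3 + 15 + 18 = 72.

Nearest-neighbour total = 72 km; route Base → stop 1 → stop 5 → stop 3 → stop 4 → stop 2 → stop 6 → Base.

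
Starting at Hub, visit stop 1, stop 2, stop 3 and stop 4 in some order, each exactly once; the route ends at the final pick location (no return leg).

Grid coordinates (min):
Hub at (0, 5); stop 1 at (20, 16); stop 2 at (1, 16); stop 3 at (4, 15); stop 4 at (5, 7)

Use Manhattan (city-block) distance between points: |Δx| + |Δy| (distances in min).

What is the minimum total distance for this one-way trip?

Shortest open route: 39 min.

There are 4! = 24 possible orderings.
Hub→stop 1→stop 2→stop 3→stop 4: 31+19+4+9 = 63
Hub→stop 1→stop 2→stop 4→stop 3: 31+19+13+9 = 72
Hub→stop 1→stop 3→stop 2→stop 4: 31+17+4+13 = 65
Hub→stop 1→stop 3→stop 4→stop 2: 31+17+9+13 = 70
Hub→stop 1→stop 4→stop 2→stop 3: 31+24+13+4 = 72
Hub→stop 1→stop 4→stop 3→stop 2: 31+24+9+4 = 68
Hub→stop 2→stop 1→stop 3→stop 4: 12+19+17+9 = 57
Hub→stop 2→stop 1→stop 4→stop 3: 12+19+24+9 = 64
Hub→stop 2→stop 3→stop 1→stop 4: 12+4+17+24 = 57
Hub→stop 2→stop 3→stop 4→stop 1: 12+4+9+24 = 49
Hub→stop 2→stop 4→stop 1→stop 3: 12+13+24+17 = 66
Hub→stop 2→stop 4→stop 3→stop 1: 12+13+9+17 = 51
Hub→stop 3→stop 1→stop 2→stop 4: 14+17+19+13 = 63
Hub→stop 3→stop 1→stop 4→stop 2: 14+17+24+13 = 68
… (10 more)
Hub→stop 4→stop 3→stop 2→stop 1: 7+9+4+19 = 39  ← best
The minimum is 39.
One shortest path: Hub → stop 4 → stop 3 → stop 2 → stop 1.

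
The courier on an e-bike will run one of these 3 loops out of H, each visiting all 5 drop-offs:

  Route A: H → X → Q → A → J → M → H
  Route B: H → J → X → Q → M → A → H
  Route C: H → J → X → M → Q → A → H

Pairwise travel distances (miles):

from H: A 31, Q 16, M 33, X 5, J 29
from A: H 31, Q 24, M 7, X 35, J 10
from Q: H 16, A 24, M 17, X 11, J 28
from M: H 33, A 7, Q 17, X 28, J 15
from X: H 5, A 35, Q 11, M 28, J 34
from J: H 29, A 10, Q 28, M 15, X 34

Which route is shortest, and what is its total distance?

98 miles — Route A is the shortest.

Route A: 5 + 11 + 24 + 10 + 15 + 33 = 98
Route B: 29 + 34 + 11 + 17 + 7 + 31 = 129
Route C: 29 + 34 + 28 + 17 + 24 + 31 = 163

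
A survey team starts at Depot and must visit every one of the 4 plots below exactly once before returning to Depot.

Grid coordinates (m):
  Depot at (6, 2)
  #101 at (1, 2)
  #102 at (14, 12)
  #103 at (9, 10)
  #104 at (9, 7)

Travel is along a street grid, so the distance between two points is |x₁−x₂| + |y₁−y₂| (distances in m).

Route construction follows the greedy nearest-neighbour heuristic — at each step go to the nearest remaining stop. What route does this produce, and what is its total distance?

At Depot the remaining stops are #101 5, #104 8, #103 11, #102 18; go to #101.
At #101 the remaining stops are #104 13, #103 16, #102 23; go to #104.
At #104 the remaining stops are #103 3, #102 10; go to #103.
At #103 the remaining stops are #102 7; go to #102.
Return #102→Depot: 18.
Total = 5 + 13 + 3 + 7 + 18 = 46.

Nearest-neighbour total = 46 m; route Depot → #101 → #104 → #103 → #102 → Depot.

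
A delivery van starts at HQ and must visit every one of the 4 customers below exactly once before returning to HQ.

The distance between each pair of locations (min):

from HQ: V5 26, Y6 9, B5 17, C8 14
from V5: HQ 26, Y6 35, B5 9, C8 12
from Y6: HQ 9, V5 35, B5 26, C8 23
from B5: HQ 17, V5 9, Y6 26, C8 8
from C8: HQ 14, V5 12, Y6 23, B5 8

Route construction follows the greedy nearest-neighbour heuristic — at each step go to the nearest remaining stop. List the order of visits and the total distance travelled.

At HQ the remaining stops are Y6 9, C8 14, B5 17, V5 26; go to Y6.
At Y6 the remaining stops are C8 23, B5 26, V5 35; go to C8.
At C8 the remaining stops are B5 8, V5 12; go to B5.
At B5 the remaining stops are V5 9; go to V5.
Return V5→HQ: 26.
Total = 9 + 23 + 8 + 9 + 26 = 75.

Nearest-neighbour total = 75 min; route HQ → Y6 → C8 → B5 → V5 → HQ.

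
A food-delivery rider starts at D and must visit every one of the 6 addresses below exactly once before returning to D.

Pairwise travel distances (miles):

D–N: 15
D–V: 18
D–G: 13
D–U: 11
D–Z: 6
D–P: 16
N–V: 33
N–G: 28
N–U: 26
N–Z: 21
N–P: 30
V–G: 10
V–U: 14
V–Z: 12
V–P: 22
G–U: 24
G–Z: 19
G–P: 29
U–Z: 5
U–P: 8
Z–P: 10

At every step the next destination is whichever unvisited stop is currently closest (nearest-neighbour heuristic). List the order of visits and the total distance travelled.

Nearest-neighbour total = 94 miles; route D → Z → U → P → V → G → N → D.

D → [Z:6 / U:11 / G:13 / N:15 / P:16 / V:18] → Z (6)
Z → [U:5 / P:10 / V:12 / G:19 / N:21] → U (5)
U → [P:8 / V:14 / G:24 / N:26] → P (8)
P → [V:22 / G:29 / N:30] → V (22)
V → [G:10 / N:33] → G (10)
G → [N:28] → N (28)
Return N→D: 15.
Total = 6 + 5 + 8 + 22 + 10 + 28 + 15 = 94.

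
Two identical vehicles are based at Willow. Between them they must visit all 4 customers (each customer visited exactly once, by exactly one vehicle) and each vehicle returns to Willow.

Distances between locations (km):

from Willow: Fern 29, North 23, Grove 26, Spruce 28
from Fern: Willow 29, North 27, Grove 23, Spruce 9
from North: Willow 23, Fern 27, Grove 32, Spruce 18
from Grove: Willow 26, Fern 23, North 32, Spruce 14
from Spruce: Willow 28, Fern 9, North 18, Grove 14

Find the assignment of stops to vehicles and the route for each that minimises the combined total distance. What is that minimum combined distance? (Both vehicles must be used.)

There are 2^3 − 1 = 7 ways to divide the 4 stops into two non-empty groups. For each, the best each vehicle can do is its own shortest tour through its group:
  {Fern} + {North, Grove, Spruce}: 58 + 81 = 139
  {North} + {Fern, Grove, Spruce}: 46 + 78 = 124
  {Fern, North} + {Grove, Spruce}: 79 + 68 = 147
  {Grove} + {Fern, North, Spruce}: 52 + 79 = 131
  {Fern, Grove} + {North, Spruce}: 78 + 69 = 147
  {North, Grove} + {Fern, Spruce}: 81 + 66 = 147
  … (7 splits in total)
Best: vehicle 1 Willow → North → Willow = 46; vehicle 2 Willow → Fern → Spruce → Grove → Willow = 78; combined 124.

124 km — the smallest possible combined total.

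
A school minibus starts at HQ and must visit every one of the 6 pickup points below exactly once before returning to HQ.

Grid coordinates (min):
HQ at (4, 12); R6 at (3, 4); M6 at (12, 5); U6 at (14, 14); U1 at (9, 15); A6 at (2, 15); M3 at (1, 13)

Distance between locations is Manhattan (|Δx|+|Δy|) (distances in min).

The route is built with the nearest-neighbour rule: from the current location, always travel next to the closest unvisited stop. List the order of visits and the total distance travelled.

Total distance 50 min via the nearest-neighbour route HQ → M3 → A6 → U1 → U6 → M6 → R6 → HQ.

At HQ the remaining stops are M3 4, A6 5, U1 8, R6 9, U6 12, M6 15; go to M3.
At M3 the remaining stops are A6 3, U1 10, R6 11, U6 14, M6 19; go to A6.
At A6 the remaining stops are U1 7, R6 12, U6 13, M6 20; go to U1.
At U1 the remaining stops are U6 6, M6 13, R6 17; go to U6.
At U6 the remaining stops are M6 11, R6 21; go to M6.
At M6 the remaining stops are R6 10; go to R6.
Return R6→HQ: 9.
Total = 4 + 3 + 7 + 6 + 11 + 10 + 9 = 50.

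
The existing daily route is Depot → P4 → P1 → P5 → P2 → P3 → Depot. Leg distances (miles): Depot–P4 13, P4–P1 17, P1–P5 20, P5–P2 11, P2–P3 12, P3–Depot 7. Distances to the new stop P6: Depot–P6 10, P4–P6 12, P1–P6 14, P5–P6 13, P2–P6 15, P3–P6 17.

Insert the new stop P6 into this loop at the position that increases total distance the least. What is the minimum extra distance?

+7 miles — insert P6 between P1 and P5.

Insertion cost between consecutive stops i–j is d(i,P6) + d(P6,j) − d(i,j):
  between Depot and P4: 10 + 12 − 13 = 9
  between P4 and P1: 12 + 14 − 17 = 9
  between P1 and P5: 14 + 13 − 20 = 7
  between P5 and P2: 13 + 15 − 11 = 17
  between P2 and P3: 15 + 17 − 12 = 20
  between P3 and Depot: 17 + 10 − 7 = 20
Cheapest insertion is between P1 and P5, adding 7.
New total = 80 + 7 = 87.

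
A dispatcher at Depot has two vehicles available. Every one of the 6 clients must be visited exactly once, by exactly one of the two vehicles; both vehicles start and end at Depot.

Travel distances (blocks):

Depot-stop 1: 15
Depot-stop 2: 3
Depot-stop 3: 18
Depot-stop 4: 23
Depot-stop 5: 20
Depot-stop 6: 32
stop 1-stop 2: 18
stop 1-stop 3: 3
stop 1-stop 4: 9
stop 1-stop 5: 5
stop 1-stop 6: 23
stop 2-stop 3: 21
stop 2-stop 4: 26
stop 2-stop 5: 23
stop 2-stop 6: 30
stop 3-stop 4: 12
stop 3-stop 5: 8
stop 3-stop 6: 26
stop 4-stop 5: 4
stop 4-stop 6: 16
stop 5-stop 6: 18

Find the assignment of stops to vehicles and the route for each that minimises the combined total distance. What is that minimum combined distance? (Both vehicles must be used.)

84 blocks — the smallest possible combined total.

Check every non-empty split of the stops between the two vehicles; for each half take its own optimal tour:
  {stop 1} + {stop 2, stop 3, stop 4, stop 5, stop 6}: 30 + 79 = 109
  {stop 2} + {stop 1, stop 3, stop 4, stop 5, stop 6}: 6 + 78 = 84
  {stop 1, stop 2} + {stop 3, stop 4, stop 5, stop 6}: 36 + 78 = 114
  {stop 3} + {stop 1, stop 2, stop 4, stop 5, stop 6}: 36 + 73 = 109
  {stop 1, stop 3} + {stop 2, stop 4, stop 5, stop 6}: 36 + 73 = 109
  {stop 2, stop 3} + {stop 1, stop 4, stop 5, stop 6}: 42 + 72 = 114
  … (31 splits in total)
Best: vehicle 1 Depot → stop 2 → Depot = 6; vehicle 2 Depot → stop 1 → stop 3 → stop 5 → stop 4 → stop 6 → Depot = 78; combined 84.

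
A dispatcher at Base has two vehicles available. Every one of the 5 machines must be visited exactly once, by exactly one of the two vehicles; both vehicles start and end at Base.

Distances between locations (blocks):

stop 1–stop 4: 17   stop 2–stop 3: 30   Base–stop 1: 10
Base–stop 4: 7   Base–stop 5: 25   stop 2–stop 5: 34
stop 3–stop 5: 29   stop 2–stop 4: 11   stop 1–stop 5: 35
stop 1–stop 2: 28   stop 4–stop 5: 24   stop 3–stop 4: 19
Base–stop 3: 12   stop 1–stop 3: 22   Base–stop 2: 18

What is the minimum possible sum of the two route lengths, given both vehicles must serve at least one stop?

113 blocks — the smallest possible combined total.

Try each way of splitting the stops between the two vehicles (each non-empty) and, for each split, find the best tour for each vehicle:
  {stop 1} + {stop 2, stop 3, stop 4, stop 5}: 20 + 93 = 113
  {stop 2} + {stop 1, stop 3, stop 4, stop 5}: 36 + 92 = 128
  {stop 1, stop 2} + {stop 3, stop 4, stop 5}: 56 + 72 = 128
  {stop 3} + {stop 1, stop 2, stop 4, stop 5}: 24 + 97 = 121
  {stop 1, stop 3} + {stop 2, stop 4, stop 5}: 44 + 77 = 121
  {stop 2, stop 3} + {stop 1, stop 4, stop 5}: 60 + 76 = 136
  … (15 splits in total)
Best: vehicle 1 Base → stop 1 → Base = 20; vehicle 2 Base → stop 3 → stop 5 → stop 2 → stop 4 → Base = 93; combined 113.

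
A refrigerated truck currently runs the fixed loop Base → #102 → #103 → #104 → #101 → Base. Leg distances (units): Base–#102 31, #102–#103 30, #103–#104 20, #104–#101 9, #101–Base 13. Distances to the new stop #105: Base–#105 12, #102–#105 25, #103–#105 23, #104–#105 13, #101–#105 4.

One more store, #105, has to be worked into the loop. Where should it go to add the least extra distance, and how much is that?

Insertion cost between consecutive stops i–j is d(i,#105) + d(#105,j) − d(i,j):
  between Base and #102: 12 + 25 − 31 = 6
  between #102 and #103: 25 + 23 − 30 = 18
  between #103 and #104: 23 + 13 − 20 = 16
  between #104 and #101: 13 + 4 − 9 = 8
  between #101 and Base: 4 + 12 − 13 = 3
Cheapest insertion is between #101 and Base, adding 3.
New total = 103 + 3 = 106.

Minimum extra distance: 3, inserting #105 between #101 and Base.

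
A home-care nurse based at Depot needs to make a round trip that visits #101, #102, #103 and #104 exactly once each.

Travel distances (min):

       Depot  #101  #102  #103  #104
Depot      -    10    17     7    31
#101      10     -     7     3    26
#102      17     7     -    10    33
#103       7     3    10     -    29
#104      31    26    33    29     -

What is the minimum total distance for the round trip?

Shortest round trip = 81 min.

With 4 stops there are 4!/2 = 12 distinct round trips (a route and its reverse cost the same).
Depot → #101 → #102 → #103 → #104 → Depot: 10+7+10+29+31 = 87
Depot → #101 → #102 → #104 → #103 → Depot: 10+7+33+29+7 = 86
Depot → #101 → #103 → #102 → #104 → Depot: 10+3+10+33+31 = 87
Depot → #101 → #103 → #104 → #102 → Depot: 10+3+29+33+17 = 92
Depot → #101 → #104 → #102 → #103 → Depot: 10+26+33+10+7 = 86
Depot → #101 → #104 → #103 → #102 → Depot: 10+26+29+10+17 = 92
Depot → #102 → #101 → #103 → #104 → Depot: 17+7+3+29+31 = 87
Depot → #102 → #101 → #104 → #103 → Depot: 17+7+26+29+7 = 86
Depot → #102 → #103 → #101 → #104 → Depot: 17+10+3+26+31 = 87
Depot → #102 → #104 → #101 → #103 → Depot: 17+33+26+3+7 = 86
Depot → #103 → #101 → #102 → #104 → Depot: 7+3+7+33+31 = 81
Depot → #103 → #102 → #101 → #104 → Depot: 7+10+7+26+31 = 81
The minimum is 81.
One optimal route: Depot → #103 → #101 → #102 → #104 → Depot (or its reverse).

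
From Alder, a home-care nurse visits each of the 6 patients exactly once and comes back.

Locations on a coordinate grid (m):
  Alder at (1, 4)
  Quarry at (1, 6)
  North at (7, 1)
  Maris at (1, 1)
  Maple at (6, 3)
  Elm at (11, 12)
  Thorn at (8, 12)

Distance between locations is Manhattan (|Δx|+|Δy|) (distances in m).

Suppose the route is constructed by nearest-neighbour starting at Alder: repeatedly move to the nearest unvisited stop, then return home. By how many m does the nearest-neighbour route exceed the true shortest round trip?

Alder: Quarry=2, Maris=3, Maple=6, North=9, Thorn=15, Elm=18 ⇒ Quarry
Quarry: Maris=5, Maple=8, North=11, Thorn=13, Elm=16 ⇒ Maris
Maris: North=6, Maple=7, Thorn=18, Elm=21 ⇒ North
North: Maple=3, Thorn=12, Elm=15 ⇒ Maple
Maple: Thorn=11, Elm=14 ⇒ Thorn
Thorn: Elm=3 ⇒ Elm
NN route Alder → Quarry → Maris → North → Maple → Thorn → Elm → Alder costs 48.
Optimal: Alder → Quarry → Elm → Thorn → Maple → North → Maris → Alder costs 44 (by enumerating all 360 distinct tours).
Excess = 48 − 44 = 4.

Excess over optimum: 4 m.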